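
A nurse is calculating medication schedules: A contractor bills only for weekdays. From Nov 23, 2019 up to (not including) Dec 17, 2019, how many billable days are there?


Start: 2019-11-23 (Saturday)
End (exclusive): 2019-12-17 (Tuesday)
Total calendar days: 24
Full weeks: 24 // 7 = 3 -> 15 weekdays
Remaining 3 days starting on Saturday:
  Sat(-), Sun(-), Mon(w) -> 1 weekdays
Total business days: 15 + 1 = 16

16


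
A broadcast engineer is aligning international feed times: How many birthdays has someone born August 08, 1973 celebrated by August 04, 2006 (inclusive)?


Birth: 1973-08-08
Reference: 2006-08-04
Year difference: 2006 - 1973 = 33
Has birthday (08-08) occurred by 08-04? No
Birthday not yet reached this year -> subtract 1
Age in full years: 32

32


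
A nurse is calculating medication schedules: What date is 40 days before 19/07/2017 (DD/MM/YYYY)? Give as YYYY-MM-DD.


Start: 2017-07-19
Subtracting 40 days
Days already passed in July: 19
After going back through July: 21 more days to subtract
June 2017 has 30 days, need 21
Result: 2017-06-09

2017-06-09


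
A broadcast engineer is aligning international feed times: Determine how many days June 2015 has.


Month: June
Year: 2015
June is a 30-day month
Total: 30 days

30


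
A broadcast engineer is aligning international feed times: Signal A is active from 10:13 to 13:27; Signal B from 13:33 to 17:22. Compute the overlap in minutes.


Interval A: [613, 807] minutes from midnight
Interval B: [813, 1042] minutes from midnight
Overlap start = max(613, 813) = 813
Overlap end = min(807, 1042) = 807
End <= start, so the intervals do not overlap: 0 minutes

0


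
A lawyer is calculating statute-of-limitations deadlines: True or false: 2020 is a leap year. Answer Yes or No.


Year: 2020
Divisible by 4? 2020 / 4 = 505.0 -> Yes
Divisible by 100? 2020 / 100 = 20.2 -> No
Divisible by 4 but not 100, so it IS a leap year

Yes


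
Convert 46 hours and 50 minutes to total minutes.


Hours: 46
Extra minutes: 50
Minutes per hour: 60
Hours to minutes: 46 x 60 = 2760
Total: 2760 + 50 = 2810

2810


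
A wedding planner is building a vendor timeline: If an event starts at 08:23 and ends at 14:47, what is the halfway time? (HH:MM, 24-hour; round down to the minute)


Start time: 08:23 = 503 minutes from midnight
End time: 14:47 = 887 minutes from midnight
Sum: 503 + 887 = 1390
Midpoint: 1390 / 2 = 695 minutes
Convert: 695 / 60 = 11 hours, 35 minutes
Result: 11:35

11:35


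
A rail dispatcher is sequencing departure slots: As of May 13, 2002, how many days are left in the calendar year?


Start: May 13, 2002
End: December 31, 2002
Days left in May: 18
June: 30
July: 31
August: 31
September: 30
... plus remaining months
Sum of remaining months: 214
Total: 18 + 214 = 232

232


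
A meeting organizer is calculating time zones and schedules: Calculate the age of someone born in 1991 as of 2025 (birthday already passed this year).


Birth year: 1991
Current year: 2025
Age = current year - birth year
Age = 2025 - 1991 = 34

34


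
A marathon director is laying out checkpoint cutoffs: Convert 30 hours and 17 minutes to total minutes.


Hours: 30
Minutes: 17
Convert hours to minutes: 30 x 60 = 1800
Add remaining minutes: 1800 + 17 = 1817

1817


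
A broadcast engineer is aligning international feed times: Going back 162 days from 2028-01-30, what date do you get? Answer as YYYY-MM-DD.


Start: 2028-01-30
Subtracting 162 days
Days already passed in January: 30
After going back through January: 132 more days to subtract
December 2027: 31 days, 101 remaining
November 2027: 30 days, 71 remaining
October 2027: 31 days, 40 remaining
September 2027: 30 days, 10 remaining
Result: 2027-08-21

2027-08-21


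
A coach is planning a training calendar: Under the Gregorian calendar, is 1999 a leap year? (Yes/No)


Year: 1999
Divisible by 4? 1999 / 4 = 499.75 -> No
Not divisible by 4, so NOT a leap year

No


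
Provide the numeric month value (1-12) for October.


Calendar month order:
9. September
10. October <--
11. November
October is month number 10

10


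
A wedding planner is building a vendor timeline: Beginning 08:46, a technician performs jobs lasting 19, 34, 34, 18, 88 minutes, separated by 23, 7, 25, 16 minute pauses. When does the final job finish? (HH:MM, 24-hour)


Start: 08:46 = 526 min from midnight
  after task 1 (19 min): 09:05
  after break (23 min): 09:28
  after task 2 (34 min): 10:02
  after break (7 min): 10:09
  after task 3 (34 min): 10:43
  after break (25 min): 11:08
  after task 4 (18 min): 11:26
  after break (16 min): 11:42
  after task 5 (88 min): 13:10
Total elapsed: 264 minutes
End time: 13:10

13:10


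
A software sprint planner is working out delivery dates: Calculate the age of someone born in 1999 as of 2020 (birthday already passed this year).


Birth year: 1999
Current year: 2020
Age = current year - birth year
Age = 2020 - 1999 = 21

21


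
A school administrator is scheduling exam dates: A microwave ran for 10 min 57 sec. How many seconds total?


Minutes: 10
Extra seconds: 57
Seconds per minute: 60
Minutes to seconds: 10 x 60 = 600
Total: 600 + 57 = 657

657


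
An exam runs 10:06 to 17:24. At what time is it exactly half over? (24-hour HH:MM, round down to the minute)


Start time: 10:06 = 606 minutes from midnight
End time: 17:24 = 1044 minutes from midnight
Sum: 606 + 1044 = 1650
Midpoint: 1650 / 2 = 825 minutes
Convert: 825 / 60 = 13 hours, 45 minutes
Result: 13:45

13:45


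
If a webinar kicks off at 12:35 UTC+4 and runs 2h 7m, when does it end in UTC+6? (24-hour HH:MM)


Start: 12:35 in UTC+4
Step 1 - add duration:
  minutes: 35 + 7 = 42
  hours: 12 + 2 + 0 = 14
  end in UTC+4: 14:42
Step 2 - convert UTC+4 -> UTC+6:
  offset difference: 6 - (4) = 2 hours
  14 + (2) = 16 -> mod 24 = 16
Result: 16:42 in UTC+6

16:42


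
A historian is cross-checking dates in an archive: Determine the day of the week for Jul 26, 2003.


Date: 2003-07-26
January 1, 2003 is a Wednesday
Day of year: 207
Offset from Jan 1: 206 days
206 mod 7 = 3
Result: Saturday

Saturday


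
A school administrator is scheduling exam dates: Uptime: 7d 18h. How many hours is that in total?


Days: 7
Extra hours: 18
Hours per day: 24
Days to hours: 7 x 24 = 168
Total: 168 + 18 = 186

186


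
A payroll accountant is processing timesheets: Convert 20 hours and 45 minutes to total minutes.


Hours: 20
Extra minutes: 45
Minutes per hour: 60
Hours to minutes: 20 x 60 = 1200
Total: 1200 + 45 = 1245

1245


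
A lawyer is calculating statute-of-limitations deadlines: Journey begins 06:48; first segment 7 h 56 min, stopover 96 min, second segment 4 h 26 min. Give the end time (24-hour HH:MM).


Depart: 06:48
Leg 1: +476 min -> 14:44
Layover: +96 min -> 16:20
Leg 2: +266 min -> 20:46
Total travel: 838 minutes = 13h 58m
Arrival: 20:46

20:46


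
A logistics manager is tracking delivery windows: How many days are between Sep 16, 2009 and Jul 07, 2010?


Start date: 2009-09-16
End date: 2010-07-07
Sep 2009: +15 days
Oct 2009: +31 days
Nov 2009: +30 days
... (8 more months)
Total: 294 days

294


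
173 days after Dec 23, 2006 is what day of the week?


Start: 2006-12-23 (Saturday)
Step 1 - find target date: add 173 days
  2006-12-23 + 173 days = 2007-06-14
Step 2 - day of week:
  173 mod 7 = 5
  Saturday + 5 days -> Thursday
Result: Thursday (2007-06-14)

Thursday


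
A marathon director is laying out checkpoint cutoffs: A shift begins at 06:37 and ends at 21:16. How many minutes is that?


Start time: 06:37 = 397 minutes from midnight
End time: 21:16 = 1276 minutes from midnight
Difference: 1276 - 397 = 879 minutes
That is 14 hours and 39 minutes

879


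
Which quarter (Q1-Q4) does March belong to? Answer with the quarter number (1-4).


Month: March (month 3)
Q1: January-March (months 1-3)
Q2: April-June (months 4-6)
Q3: July-September (months 7-9)
Q4: October-December (months 10-12)
Month 3 falls in Q1

1


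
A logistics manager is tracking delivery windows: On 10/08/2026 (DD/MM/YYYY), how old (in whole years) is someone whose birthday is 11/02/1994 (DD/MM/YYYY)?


Birth: 1994-02-11
Reference: 2026-08-10
Year difference: 2026 - 1994 = 32
Has birthday (02-11) occurred by 08-10? Yes
Age in full years: 32

32


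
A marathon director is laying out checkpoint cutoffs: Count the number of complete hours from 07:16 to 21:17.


Start: 07:16
End: 21:17
Hour difference: 21 - 7 = 14 hours
Minute difference: 17 - 16 = 1 minutes
Total minutes: 841
Complete hours: 841 / 60 = 14 (remainder 1)

14


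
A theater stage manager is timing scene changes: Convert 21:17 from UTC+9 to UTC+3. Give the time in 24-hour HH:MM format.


Local time: 21:17 at UTC+9 (offset 9h)
Target zone: UTC+3 (offset 3h)
Difference: 3 - (9) = -6 hours
Calculation: 21 + (-6) = 15
Result: 15:17

15:17


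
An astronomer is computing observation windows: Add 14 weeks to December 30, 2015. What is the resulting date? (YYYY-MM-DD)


Start: 2015-12-30
Weeks to add: 14
Convert to days: 14 x 7 = 98 days
Add 98 days to 2015-12-30
Result: 2016-04-06

2016-04-06


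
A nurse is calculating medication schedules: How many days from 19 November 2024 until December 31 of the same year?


Start: November 19, 2024
End: December 31, 2024
Days left in November: 11
December: 31
Sum of remaining months: 31
Total: 11 + 31 = 42

42


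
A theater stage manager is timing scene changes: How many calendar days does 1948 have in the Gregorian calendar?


Year: 1948
Check leap year rules:
Divisible by 4? Yes
Divisible by 100? No
1948 is a leap year
Days: 366

366


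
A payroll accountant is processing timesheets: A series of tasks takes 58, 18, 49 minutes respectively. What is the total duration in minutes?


Durations: 58, 18, 49
Running sum: 58
+ 18 = 76
+ 49 = 125
Total duration: 125 minutes
That is 2 hours and 5 minutes

125


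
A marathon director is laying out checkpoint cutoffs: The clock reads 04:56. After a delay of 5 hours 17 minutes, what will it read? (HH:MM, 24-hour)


Start time: 04:56
Adding: 5 hours 17 minutes
Minutes: 56 + 17 = 73
Minute overflow: 73 >= 60, so carry 1 hour, minutes = 13
Hours: 4 + 5 + 1 = 10
Result: 10:13

10:13


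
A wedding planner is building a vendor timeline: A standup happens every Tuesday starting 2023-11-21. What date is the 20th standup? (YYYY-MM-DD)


First occurrence: 2023-11-21 (occurrence 1)
Each occurrence is 7 days after the previous.
Occurrence 20 is 19 weeks after the first.
19 weeks = 133 days
2023-11-21 + 133 days = 2024-04-02

2024-04-02


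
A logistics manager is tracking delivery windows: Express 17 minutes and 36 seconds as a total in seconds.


Minutes: 17
Seconds: 36
Convert minutes to seconds: 17 x 60 = 1020
Add remaining seconds: 1020 + 36 = 1056

1056


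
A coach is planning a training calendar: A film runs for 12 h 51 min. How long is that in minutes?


Hours: 12
Minutes: 51
Convert hours to minutes: 12 x 60 = 720
Add remaining minutes: 720 + 51 = 771

771


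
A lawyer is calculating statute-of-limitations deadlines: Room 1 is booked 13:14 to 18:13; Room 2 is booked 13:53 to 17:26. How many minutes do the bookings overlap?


Interval A: [794, 1093] minutes from midnight
Interval B: [833, 1046] minutes from midnight
Overlap start = max(794, 833) = 833
Overlap end = min(1093, 1046) = 1046
Overlap = 1046 - 833 = 213 minutes

213


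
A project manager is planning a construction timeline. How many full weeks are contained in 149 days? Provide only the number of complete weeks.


Total days: 149
Days per week: 7
Division: 149 / 7 = 21 remainder 2
Complete weeks: 21
Remaining days: 2

21


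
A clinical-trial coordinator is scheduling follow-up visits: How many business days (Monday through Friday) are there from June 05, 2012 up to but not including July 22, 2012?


Start: 2012-06-05 (Tuesday)
End (exclusive): 2012-07-22 (Sunday)
Total calendar days: 47
Full weeks: 47 // 7 = 6 -> 30 weekdays
Remaining 5 days starting on Tuesday:
  Tue(w), Wed(w), Thu(w), Fri(w), Sat(-) -> 4 weekdays
Total business days: 30 + 4 = 34

34


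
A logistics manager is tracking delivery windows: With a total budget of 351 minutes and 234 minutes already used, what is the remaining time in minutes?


Total budget: 351 minutes
Time used: 234 minutes
Remaining: 351 - 234 = 117 minutes
Percent used: 66.7%
Percent remaining: 33.3%

117


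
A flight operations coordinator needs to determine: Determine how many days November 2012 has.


Month: November
Year: 2012
November is a 30-day month
Total: 30 days

30


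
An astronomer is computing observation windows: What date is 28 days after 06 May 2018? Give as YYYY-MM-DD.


Start: 2018-05-06
Adding 28 days
Days remaining in May: 25
After May: 3 days still to add
June 2018 has 30 days, need 3
Result: 2018-06-03

2018-06-03


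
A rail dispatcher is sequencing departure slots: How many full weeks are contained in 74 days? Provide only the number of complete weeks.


Total days: 74
Days per week: 7
Division: 74 / 7 = 10 remainder 4
Complete weeks: 10
Remaining days: 4

10


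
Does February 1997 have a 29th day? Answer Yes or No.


Year: 1997
Divisible by 4? 1997 / 4 = 499.25 -> No
Not divisible by 4, so NOT a leap year

No


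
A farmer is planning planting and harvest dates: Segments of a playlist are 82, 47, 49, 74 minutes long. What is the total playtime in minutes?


Durations: 82, 47, 49, 74
Running sum: 82
+ 47 = 129
+ 49 = 178
+ 74 = 252
Total duration: 252 minutes
That is 4 hours and 12 minutes

252


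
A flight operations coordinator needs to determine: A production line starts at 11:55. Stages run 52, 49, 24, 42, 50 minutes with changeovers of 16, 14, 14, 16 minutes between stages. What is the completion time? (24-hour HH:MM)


Start: 11:55 = 715 min from midnight
  after task 1 (52 min): 12:47
  after break (16 min): 13:03
  after task 2 (49 min): 13:52
  after break (14 min): 14:06
  after task 3 (24 min): 14:30
  after break (14 min): 14:44
  after task 4 (42 min): 15:26
  after break (16 min): 15:42
  after task 5 (50 min): 16:32
Total elapsed: 277 minutes
End time: 16:32

16:32


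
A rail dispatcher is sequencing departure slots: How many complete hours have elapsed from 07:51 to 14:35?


Start: 07:51
End: 14:35
Hour difference: 14 - 7 = 7 hours
Minute difference: 35 - 51 = -16 minutes
Total minutes: 404
Complete hours: 404 / 60 = 6 (remainder 44)

6


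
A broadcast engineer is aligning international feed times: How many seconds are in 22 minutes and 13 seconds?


Minutes: 22
Seconds: 13
Convert minutes to seconds: 22 x 60 = 1320
Add remaining seconds: 1320 + 13 = 1333

1333


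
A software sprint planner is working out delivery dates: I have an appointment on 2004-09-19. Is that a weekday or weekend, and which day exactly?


Date: 2004-09-19
January 1, 2004 is a Thursday
Day of year: 263
Offset from Jan 1: 262 days
262 mod 7 = 3
Result: Sunday

Sunday


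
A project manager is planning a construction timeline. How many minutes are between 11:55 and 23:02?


Start time: 11:55 = 715 minutes from midnight
End time: 23:02 = 1382 minutes from midnight
Difference: 1382 - 715 = 667 minutes
That is 11 hours and 7 minutes

667


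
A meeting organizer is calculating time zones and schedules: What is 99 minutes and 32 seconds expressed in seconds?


Minutes: 99
Extra seconds: 32
Seconds per minute: 60
Minutes to seconds: 99 x 60 = 5940
Total: 5940 + 32 = 5972

5972


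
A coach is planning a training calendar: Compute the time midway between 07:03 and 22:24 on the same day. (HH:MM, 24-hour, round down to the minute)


Start time: 07:03 = 423 minutes from midnight
End time: 22:24 = 1344 minutes from midnight
Sum: 423 + 1344 = 1767
Midpoint: 1767 / 2 = 883 minutes
Convert: 883 / 60 = 14 hours, 43 minutes
Result: 14:43

14:43


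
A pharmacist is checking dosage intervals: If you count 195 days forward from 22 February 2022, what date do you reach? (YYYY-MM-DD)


Start: 2022-02-22
Adding 195 days
Days remaining in February: 6
After February: 189 days still to add
March 2022: 31 days, 158 remaining
April 2022: 30 days, 128 remaining
May 2022: 31 days, 97 remaining
June 2022: 30 days, 67 remaining
Result: 2022-09-05

2022-09-05


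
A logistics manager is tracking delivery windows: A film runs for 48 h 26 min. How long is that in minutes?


Hours: 48
Minutes: 26
Convert hours to minutes: 48 x 60 = 2880
Add remaining minutes: 2880 + 26 = 2906

2906


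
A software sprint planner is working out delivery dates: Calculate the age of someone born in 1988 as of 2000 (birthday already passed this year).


Birth year: 1988
Current year: 2000
Age = current year - birth year
Age = 2000 - 1988 = 12

12


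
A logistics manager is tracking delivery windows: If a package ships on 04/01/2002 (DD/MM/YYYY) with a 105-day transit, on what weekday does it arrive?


Start: 2002-01-04 (Friday)
Step 1 - find target date: add 105 days
  2002-01-04 + 105 days = 2002-04-19
Step 2 - day of week:
  105 mod 7 = 0
  Friday + 0 days -> Friday
Result: Friday (2002-04-19)

Friday


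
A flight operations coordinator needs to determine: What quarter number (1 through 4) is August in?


Month: August (month 8)
Q1: January-March (months 1-3)
Q2: April-June (months 4-6)
Q3: July-September (months 7-9)
Q4: October-December (months 10-12)
Month 8 falls in Q3

3


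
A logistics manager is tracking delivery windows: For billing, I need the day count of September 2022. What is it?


Month: September
Year: 2022
September is a 30-day month
Total: 30 days

30


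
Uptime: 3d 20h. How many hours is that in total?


Days: 3
Extra hours: 20
Hours per day: 24
Days to hours: 3 x 24 = 72
Total: 72 + 20 = 92

92


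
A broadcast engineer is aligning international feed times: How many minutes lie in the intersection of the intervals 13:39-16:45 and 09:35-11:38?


Interval A: [819, 1005] minutes from midnight
Interval B: [575, 698] minutes from midnight
Overlap start = max(819, 575) = 819
Overlap end = min(1005, 698) = 698
End <= start, so the intervals do not overlap: 0 minutes

0


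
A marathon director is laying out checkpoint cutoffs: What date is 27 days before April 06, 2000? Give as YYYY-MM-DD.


Start: 2000-04-06
Subtracting 27 days
Days already passed in April: 6
After going back through April: 21 more days to subtract
March 2000 has 31 days, need 21
Result: 2000-03-10

2000-03-10


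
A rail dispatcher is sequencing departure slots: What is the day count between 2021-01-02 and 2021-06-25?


Start date: 2021-01-02
End date: 2021-06-25
Jan 2021: +30 days
Feb 2021: +28 days
Mar 2021: +31 days
... (3 more months)
Total: 174 days

174


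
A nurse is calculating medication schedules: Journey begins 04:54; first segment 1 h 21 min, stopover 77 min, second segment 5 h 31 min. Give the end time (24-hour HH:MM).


Depart: 04:54
Leg 1: +81 min -> 06:15
Layover: +77 min -> 07:32
Leg 2: +331 min -> 13:03
Total travel: 489 minutes = 8h 9m
Arrival: 13:03

13:03


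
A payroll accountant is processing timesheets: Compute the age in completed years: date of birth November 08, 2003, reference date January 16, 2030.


Birth: 2003-11-08
Reference: 2030-01-16
Year difference: 2030 - 2003 = 27
Has birthday (11-08) occurred by 01-16? No
Birthday not yet reached this year -> subtract 1
Age in full years: 26

26


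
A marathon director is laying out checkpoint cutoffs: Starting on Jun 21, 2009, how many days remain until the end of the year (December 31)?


Start: June 21, 2009
End: December 31, 2009
Days left in June: 9
July: 31
August: 31
September: 30
October: 31
... plus remaining months
Sum of remaining months: 184
Total: 9 + 184 = 193

193


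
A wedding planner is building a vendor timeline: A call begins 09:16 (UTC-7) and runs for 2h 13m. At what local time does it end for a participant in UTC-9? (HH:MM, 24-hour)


Start: 09:16 in UTC-7
Step 1 - add duration:
  minutes: 16 + 13 = 29
  hours: 9 + 2 + 0 = 11
  end in UTC-7: 11:29
Step 2 - convert UTC-7 -> UTC-9:
  offset difference: -9 - (-7) = -2 hours
  11 + (-2) = 9 -> mod 24 = 9
Result: 09:29 in UTC-9

09:29


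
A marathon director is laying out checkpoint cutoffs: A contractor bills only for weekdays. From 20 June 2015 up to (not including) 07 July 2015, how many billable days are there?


Start: 2015-06-20 (Saturday)
End (exclusive): 2015-07-07 (Tuesday)
Total calendar days: 17
Full weeks: 17 // 7 = 2 -> 10 weekdays
Remaining 3 days starting on Saturday:
  Sat(-), Sun(-), Mon(w) -> 1 weekdays
Total business days: 10 + 1 = 11

11


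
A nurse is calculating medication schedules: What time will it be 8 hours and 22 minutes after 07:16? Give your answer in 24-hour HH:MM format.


Start time: 07:16
Adding: 8 hours 22 minutes
Minutes: 16 + 22 = 38
Hours: 7 + 8 + 0 = 15
Result: 15:38

15:38


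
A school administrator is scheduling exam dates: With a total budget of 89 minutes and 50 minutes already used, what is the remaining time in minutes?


Total budget: 89 minutes
Time used: 50 minutes
Remaining: 89 - 50 = 39 minutes
Percent used: 56.2%
Percent remaining: 43.8%

39


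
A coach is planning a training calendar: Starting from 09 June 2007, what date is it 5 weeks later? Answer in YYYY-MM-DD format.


Start: 2007-06-09
Weeks to add: 5
Convert to days: 5 x 7 = 35 days
Add 35 days to 2007-06-09
Result: 2007-07-14

2007-07-14


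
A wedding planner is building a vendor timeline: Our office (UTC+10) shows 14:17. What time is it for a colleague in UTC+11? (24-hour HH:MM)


Local time: 14:17 at UTC+10 (offset 10h)
Target zone: UTC+11 (offset 11h)
Difference: 11 - (10) = 1 hours
Calculation: 14 + (1) = 15
Result: 15:17

15:17


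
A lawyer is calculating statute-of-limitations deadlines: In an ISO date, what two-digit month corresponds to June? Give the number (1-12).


Calendar month order:
5. May
6. June <--
7. July
June is month number 6

6


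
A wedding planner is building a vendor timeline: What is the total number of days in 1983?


Year: 1983
Check leap year rules:
Divisible by 4? No
1983 is not a leap year
Days: 365

365


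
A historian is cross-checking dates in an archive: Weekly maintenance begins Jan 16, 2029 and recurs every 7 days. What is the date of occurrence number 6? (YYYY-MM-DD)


First occurrence: 2029-01-16 (occurrence 1)
Each occurrence is 7 days after the previous.
Occurrence 6 is 5 weeks after the first.
5 weeks = 35 days
2029-01-16 + 35 days = 2029-02-20

2029-02-20


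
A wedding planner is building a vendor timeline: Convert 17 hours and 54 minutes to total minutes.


Hours: 17
Extra minutes: 54
Minutes per hour: 60
Hours to minutes: 17 x 60 = 1020
Total: 1020 + 54 = 1074

1074


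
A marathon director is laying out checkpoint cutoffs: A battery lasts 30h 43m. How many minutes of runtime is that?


Hours: 30
Extra minutes: 43
Minutes per hour: 60
Hours to minutes: 30 x 60 = 1800
Total: 1800 + 43 = 1843

1843


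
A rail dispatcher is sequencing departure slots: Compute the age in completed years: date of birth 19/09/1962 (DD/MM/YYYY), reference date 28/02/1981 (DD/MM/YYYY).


Birth: 1962-09-19
Reference: 1981-02-28
Year difference: 1981 - 1962 = 19
Has birthday (09-19) occurred by 02-28? No
Birthday not yet reached this year -> subtract 1
Age in full years: 18

18


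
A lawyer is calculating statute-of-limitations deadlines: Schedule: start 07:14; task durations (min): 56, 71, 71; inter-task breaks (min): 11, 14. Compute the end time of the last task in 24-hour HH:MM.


Start: 07:14 = 434 min from midnight
  after task 1 (56 min): 08:10
  after break (11 min): 08:21
  after task 2 (71 min): 09:32
  after break (14 min): 09:46
  after task 3 (71 min): 10:57
Total elapsed: 223 minutes
End time: 10:57

10:57


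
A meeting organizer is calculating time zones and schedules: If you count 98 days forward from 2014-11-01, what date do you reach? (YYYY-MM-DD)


Start: 2014-11-01
Adding 98 days
Days remaining in November: 29
After November: 69 days still to add
December 2014: 31 days, 38 remaining
January 2015: 31 days, 7 remaining
February 2015 has 28 days, need 7
Result: 2015-02-07

2015-02-07


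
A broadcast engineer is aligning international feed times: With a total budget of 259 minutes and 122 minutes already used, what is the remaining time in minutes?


Total budget: 259 minutes
Time used: 122 minutes
Remaining: 259 - 122 = 137 minutes
Percent used: 47.1%
Percent remaining: 52.9%

137


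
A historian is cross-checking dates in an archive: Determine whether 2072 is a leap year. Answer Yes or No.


Year: 2072
Divisible by 4? 2072 / 4 = 518.0 -> Yes
Divisible by 100? 2072 / 100 = 20.72 -> No
Divisible by 4 but not 100, so it IS a leap year

Yes


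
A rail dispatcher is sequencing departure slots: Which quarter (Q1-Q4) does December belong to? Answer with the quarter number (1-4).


Month: December (month 12)
Q1: January-March (months 1-3)
Q2: April-June (months 4-6)
Q3: July-September (months 7-9)
Q4: October-December (months 10-12)
Month 12 falls in Q4

4


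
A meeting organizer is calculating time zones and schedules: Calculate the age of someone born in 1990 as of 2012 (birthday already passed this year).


Birth year: 1990
Current year: 2012
Age = current year - birth year
Age = 2012 - 1990 = 22

22


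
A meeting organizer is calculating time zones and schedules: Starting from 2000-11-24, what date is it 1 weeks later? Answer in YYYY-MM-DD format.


Start: 2000-11-24
Weeks to add: 1
Convert to days: 1 x 7 = 7 days
Add 7 days to 2000-11-24
Result: 2000-12-01

2000-12-01


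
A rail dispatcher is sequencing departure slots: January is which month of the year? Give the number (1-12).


Calendar month order:
1. January <--
2. February
January is month number 1

1


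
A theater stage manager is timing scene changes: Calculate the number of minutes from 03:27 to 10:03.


Start time: 03:27 = 207 minutes from midnight
End time: 10:03 = 603 minutes from midnight
Difference: 603 - 207 = 396 minutes
That is 6 hours and 36 minutes

396


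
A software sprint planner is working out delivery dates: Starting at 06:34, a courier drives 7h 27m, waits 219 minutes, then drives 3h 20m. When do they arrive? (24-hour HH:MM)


Depart: 06:34
Leg 1: +447 min -> 14:01
Layover: +219 min -> 17:40
Leg 2: +200 min -> 21:00
Total travel: 866 minutes = 14h 26m
Arrival: 21:00

21:00


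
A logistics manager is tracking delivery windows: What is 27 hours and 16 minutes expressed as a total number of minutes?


Hours: 27
Minutes: 16
Convert hours to minutes: 27 x 60 = 1620
Add remaining minutes: 1620 + 16 = 1636

1636


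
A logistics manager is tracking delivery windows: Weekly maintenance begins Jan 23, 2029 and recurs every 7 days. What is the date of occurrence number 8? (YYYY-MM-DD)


First occurrence: 2029-01-23 (occurrence 1)
Each occurrence is 7 days after the previous.
Occurrence 8 is 7 weeks after the first.
7 weeks = 49 days
2029-01-23 + 49 days = 2029-03-13

2029-03-13


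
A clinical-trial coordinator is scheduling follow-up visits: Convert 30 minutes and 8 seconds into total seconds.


Minutes: 30
Seconds: 8
Convert minutes to seconds: 30 x 60 = 1800
Add remaining seconds: 1800 + 8 = 1808

1808


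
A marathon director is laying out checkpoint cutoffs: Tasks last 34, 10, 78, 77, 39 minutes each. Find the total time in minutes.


Durations: 34, 10, 78, 77, 39
Running sum: 34
+ 10 = 44
+ 78 = 122
+ 77 = 199
+ 39 = 238
Total duration: 238 minutes
That is 3 hours and 58 minutes

238


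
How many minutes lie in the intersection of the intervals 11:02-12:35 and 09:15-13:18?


Interval A: [662, 755] minutes from midnight
Interval B: [555, 798] minutes from midnight
Overlap start = max(662, 555) = 662
Overlap end = min(755, 798) = 755
Overlap = 755 - 662 = 93 minutes

93


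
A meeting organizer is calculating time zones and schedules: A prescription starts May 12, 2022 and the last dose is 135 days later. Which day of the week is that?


Start: 2022-05-12 (Thursday)
Step 1 - find target date: add 135 days
  2022-05-12 + 135 days = 2022-09-24
Step 2 - day of week:
  135 mod 7 = 2
  Thursday + 2 days -> Saturday
Result: Saturday (2022-09-24)

Saturday


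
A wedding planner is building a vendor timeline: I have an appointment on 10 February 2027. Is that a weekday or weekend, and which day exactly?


Date: 2027-02-10
January 1, 2027 is a Friday
Day of year: 41
Offset from Jan 1: 40 days
40 mod 7 = 5
Result: Wednesday

Wednesday


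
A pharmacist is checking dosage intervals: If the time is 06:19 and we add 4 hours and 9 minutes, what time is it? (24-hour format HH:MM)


Start time: 06:19
Adding: 4 hours 9 minutes
Minutes: 19 + 9 = 28
Hours: 6 + 4 + 0 = 10
Result: 10:28

10:28


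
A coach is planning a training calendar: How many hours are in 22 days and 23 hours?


Days: 22
Extra hours: 23
Hours per day: 24
Days to hours: 22 x 24 = 528
Total: 528 + 23 = 551

551


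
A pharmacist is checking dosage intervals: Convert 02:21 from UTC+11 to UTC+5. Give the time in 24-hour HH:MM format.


Local time: 02:21 at UTC+11 (offset 11h)
Target zone: UTC+5 (offset 5h)
Difference: 5 - (11) = -6 hours
Calculation: 2 + (-6) = -4
Wraparound: (-4) mod 24 = 20
Result: 20:21

20:21


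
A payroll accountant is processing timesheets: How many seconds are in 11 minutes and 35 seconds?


Minutes: 11
Extra seconds: 35
Seconds per minute: 60
Minutes to seconds: 11 x 60 = 660
Total: 660 + 35 = 695

695


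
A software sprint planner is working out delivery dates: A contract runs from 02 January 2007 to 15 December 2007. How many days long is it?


Start date: 2007-01-02
End date: 2007-12-15
Jan 2007: +30 days
Feb 2007: +28 days
Mar 2007: +31 days
... (9 more months)
Total: 347 days

347


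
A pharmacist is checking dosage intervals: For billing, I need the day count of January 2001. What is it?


Month: January
Year: 2001
January is a 31-day month
Total: 31 days

31


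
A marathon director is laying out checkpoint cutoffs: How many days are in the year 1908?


Year: 1908
Check leap year rules:
Divisible by 4? Yes
Divisible by 100? No
1908 is a leap year
Days: 366

366


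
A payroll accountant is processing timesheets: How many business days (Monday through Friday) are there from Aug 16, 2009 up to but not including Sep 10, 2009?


Start: 2009-08-16 (Sunday)
End (exclusive): 2009-09-10 (Thursday)
Total calendar days: 25
Full weeks: 25 // 7 = 3 -> 15 weekdays
Remaining 4 days starting on Sunday:
  Sun(-), Mon(w), Tue(w), Wed(w) -> 3 weekdays
Total business days: 15 + 3 = 18

18


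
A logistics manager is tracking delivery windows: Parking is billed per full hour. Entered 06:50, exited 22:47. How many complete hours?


Start: 06:50
End: 22:47
Hour difference: 22 - 6 = 16 hours
Minute difference: 47 - 50 = -3 minutes
Total minutes: 957
Complete hours: 957 / 60 = 15 (remainder 57)

15


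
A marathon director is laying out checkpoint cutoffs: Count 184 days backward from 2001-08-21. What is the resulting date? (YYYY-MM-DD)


Start: 2001-08-21
Subtracting 184 days
Days already passed in August: 21
After going back through August: 163 more days to subtract
July 2001: 31 days, 132 remaining
June 2001: 30 days, 102 remaining
May 2001: 31 days, 71 remaining
April 2001: 30 days, 41 remaining
Result: 2001-02-18

2001-02-18


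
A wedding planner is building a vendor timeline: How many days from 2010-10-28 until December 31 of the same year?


Start: October 28, 2010
End: December 31, 2010
Days left in October: 3
November: 30
December: 31
Sum of remaining months: 61
Total: 3 + 61 = 64

64


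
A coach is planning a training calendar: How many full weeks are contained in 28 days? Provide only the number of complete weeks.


Total days: 28
Days per week: 7
Division: 28 / 7 = 4 remainder 0
Complete weeks: 4
Remaining days: 0

4


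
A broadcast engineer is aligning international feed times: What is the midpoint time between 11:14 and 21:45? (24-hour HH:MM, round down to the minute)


Start time: 11:14 = 674 minutes from midnight
End time: 21:45 = 1305 minutes from midnight
Sum: 674 + 1305 = 1979
Midpoint: 1979 / 2 = 989 minutes
Convert: 989 / 60 = 16 hours, 29 minutes
Result: 16:29

16:29


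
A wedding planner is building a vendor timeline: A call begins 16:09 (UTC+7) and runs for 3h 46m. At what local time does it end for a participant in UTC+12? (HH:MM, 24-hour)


Start: 16:09 in UTC+7
Step 1 - add duration:
  minutes: 9 + 46 = 55
  hours: 16 + 3 + 0 = 19
  end in UTC+7: 19:55
Step 2 - convert UTC+7 -> UTC+12:
  offset difference: 12 - (7) = 5 hours
  19 + (5) = 24 -> mod 24 = 0
Result: 00:55 in UTC+12

00:55


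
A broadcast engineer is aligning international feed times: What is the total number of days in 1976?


Year: 1976
Check leap year rules:
Divisible by 4? Yes
Divisible by 100? No
1976 is a leap year
Days: 366

366


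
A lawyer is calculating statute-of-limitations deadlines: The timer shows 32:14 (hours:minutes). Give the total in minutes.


Hours: 32
Minutes: 14
Convert hours to minutes: 32 x 60 = 1920
Add remaining minutes: 1920 + 14 = 1934

1934


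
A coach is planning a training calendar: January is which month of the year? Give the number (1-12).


Calendar month order:
1. January <--
2. February
January is month number 1

1


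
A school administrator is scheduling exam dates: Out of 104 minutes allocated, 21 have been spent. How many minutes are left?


Total budget: 104 minutes
Time used: 21 minutes
Remaining: 104 - 21 = 83 minutes
Percent used: 20.2%
Percent remaining: 79.8%

83


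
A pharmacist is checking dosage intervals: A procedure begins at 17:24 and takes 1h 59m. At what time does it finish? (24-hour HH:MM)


Start time: 17:24
Adding: 1 hours 59 minutes
Minutes: 24 + 59 = 83
Minute overflow: 83 >= 60, so carry 1 hour, minutes = 23
Hours: 17 + 1 + 1 = 19
Result: 19:23

19:23


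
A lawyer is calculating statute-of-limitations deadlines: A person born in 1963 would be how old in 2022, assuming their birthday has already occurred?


Birth year: 1963
Current year: 2022
Age = current year - birth year
Age = 2022 - 1963 = 59

59


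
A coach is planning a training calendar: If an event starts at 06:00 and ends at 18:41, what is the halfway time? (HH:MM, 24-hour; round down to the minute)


Start time: 06:00 = 360 minutes from midnight
End time: 18:41 = 1121 minutes from midnight
Sum: 360 + 1121 = 1481
Midpoint: 1481 / 2 = 740 minutes
Convert: 740 / 60 = 12 hours, 20 minutes
Result: 12:20

12:20


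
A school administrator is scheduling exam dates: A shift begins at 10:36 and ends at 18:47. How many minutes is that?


Start time: 10:36 = 636 minutes from midnight
End time: 18:47 = 1127 minutes from midnight
Difference: 1127 - 636 = 491 minutes
That is 8 hours and 11 minutes

491


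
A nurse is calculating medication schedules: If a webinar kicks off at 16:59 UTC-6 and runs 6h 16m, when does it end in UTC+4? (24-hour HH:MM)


Start: 16:59 in UTC-6
Step 1 - add duration:
  minutes: 59 + 16 = 75 (carry 1h)
  hours: 16 + 6 + 1 = 23
  end in UTC-6: 23:15
Step 2 - convert UTC-6 -> UTC+4:
  offset difference: 4 - (-6) = 10 hours
  23 + (10) = 33 -> mod 24 = 9
Result: 09:15 in UTC+4

09:15


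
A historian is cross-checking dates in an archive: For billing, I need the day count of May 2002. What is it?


Month: May
Year: 2002
May is a 31-day month
Total: 31 days

31


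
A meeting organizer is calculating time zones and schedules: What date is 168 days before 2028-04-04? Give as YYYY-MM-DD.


Start: 2028-04-04
Subtracting 168 days
Days already passed in April: 4
After going back through April: 164 more days to subtract
March 2028: 31 days, 133 remaining
February 2028: 29 days, 104 remaining
January 2028: 31 days, 73 remaining
December 2027: 31 days, 42 remaining
Result: 2027-10-19

2027-10-19


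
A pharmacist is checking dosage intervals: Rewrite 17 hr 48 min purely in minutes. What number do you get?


Hours: 17
Extra minutes: 48
Minutes per hour: 60
Hours to minutes: 17 x 60 = 1020
Total: 1020 + 48 = 1068

1068


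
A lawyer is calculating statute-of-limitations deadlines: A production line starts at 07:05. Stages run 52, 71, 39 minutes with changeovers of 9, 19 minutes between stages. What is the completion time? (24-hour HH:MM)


Start: 07:05 = 425 min from midnight
  after task 1 (52 min): 07:57
  after break (9 min): 08:06
  after task 2 (71 min): 09:17
  after break (19 min): 09:36
  after task 3 (39 min): 10:15
Total elapsed: 190 minutes
End time: 10:15

10:15


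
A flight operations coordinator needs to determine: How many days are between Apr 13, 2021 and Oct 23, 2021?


Start date: 2021-04-13
End date: 2021-10-23
Apr 2021: +18 days
May 2021: +31 days
Jun 2021: +30 days
... (4 more months)
Total: 193 days

193


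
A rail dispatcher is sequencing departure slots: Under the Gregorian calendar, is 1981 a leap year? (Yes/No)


Year: 1981
Divisible by 4? 1981 / 4 = 495.25 -> No
Not divisible by 4, so NOT a leap year

No


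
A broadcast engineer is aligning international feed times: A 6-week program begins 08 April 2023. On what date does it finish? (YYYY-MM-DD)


Start: 2023-04-08
Weeks to add: 6
Convert to days: 6 x 7 = 42 days
Add 42 days to 2023-04-08
Result: 2023-05-20

2023-05-20


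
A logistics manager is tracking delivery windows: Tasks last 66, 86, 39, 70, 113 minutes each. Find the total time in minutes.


Durations: 66, 86, 39, 70, 113
Running sum: 66
+ 86 = 152
+ 39 = 191
+ 70 = 261
+ 113 = 374
Total duration: 374 minutes
That is 6 hours and 14 minutes

374


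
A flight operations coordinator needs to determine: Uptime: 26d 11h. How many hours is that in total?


Days: 26
Extra hours: 11
Hours per day: 24
Days to hours: 26 x 24 = 624
Total: 624 + 11 = 635

635


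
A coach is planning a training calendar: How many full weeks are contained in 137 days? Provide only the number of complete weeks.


Total days: 137
Days per week: 7
Division: 137 / 7 = 19 remainder 4
Complete weeks: 19
Remaining days: 4

19


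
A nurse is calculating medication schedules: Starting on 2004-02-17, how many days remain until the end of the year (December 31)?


Start: February 17, 2004
End: December 31, 2004
Days left in February: 12
March: 31
April: 30
May: 31
June: 30
... plus remaining months
Sum of remaining months: 306
Total: 12 + 306 = 318

318


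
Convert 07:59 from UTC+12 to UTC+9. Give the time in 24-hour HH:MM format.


Local time: 07:59 at UTC+12 (offset 12h)
Target zone: UTC+9 (offset 9h)
Difference: 9 - (12) = -3 hours
Calculation: 7 + (-3) = 4
Result: 04:59

04:59


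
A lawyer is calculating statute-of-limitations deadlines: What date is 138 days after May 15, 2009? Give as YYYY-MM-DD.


Start: 2009-05-15
Adding 138 days
Days remaining in May: 16
After May: 122 days still to add
June 2009: 30 days, 92 remaining
July 2009: 31 days, 61 remaining
August 2009: 31 days, 30 remaining
September 2009 has 30 days, need 30
Result: 2009-09-30

2009-09-30


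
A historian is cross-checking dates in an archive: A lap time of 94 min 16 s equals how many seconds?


Minutes: 94
Seconds: 16
Convert minutes to seconds: 94 x 60 = 5640
Add remaining seconds: 5640 + 16 = 5656

5656


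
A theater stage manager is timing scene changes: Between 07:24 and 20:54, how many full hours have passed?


Start: 07:24
End: 20:54
Hour difference: 20 - 7 = 13 hours
Minute difference: 54 - 24 = 30 minutes
Total minutes: 810
Complete hours: 810 / 60 = 13 (remainder 30)

13


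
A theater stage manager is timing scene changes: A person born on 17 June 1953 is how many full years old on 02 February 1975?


Birth: 1953-06-17
Reference: 1975-02-02
Year difference: 1975 - 1953 = 22
Has birthday (06-17) occurred by 02-02? No
Birthday not yet reached this year -> subtract 1
Age in full years: 21

21
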